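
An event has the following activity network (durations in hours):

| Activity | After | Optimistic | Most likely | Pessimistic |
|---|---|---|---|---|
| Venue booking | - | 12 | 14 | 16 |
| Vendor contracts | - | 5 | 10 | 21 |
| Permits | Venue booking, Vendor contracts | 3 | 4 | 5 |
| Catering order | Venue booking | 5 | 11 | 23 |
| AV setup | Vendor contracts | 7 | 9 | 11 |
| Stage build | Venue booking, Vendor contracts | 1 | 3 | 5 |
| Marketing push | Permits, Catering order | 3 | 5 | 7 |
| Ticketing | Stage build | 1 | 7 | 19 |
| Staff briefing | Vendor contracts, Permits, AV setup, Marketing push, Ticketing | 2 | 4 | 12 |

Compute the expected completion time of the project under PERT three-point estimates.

te_Venue booking = (12 + 4·14 + 16)/6 = 84/6 = 14
te_Vendor contracts = (5 + 4·10 + 21)/6 = 66/6 = 11
te_Permits = (3 + 4·4 + 5)/6 = 24/6 = 4
te_Catering order = (5 + 4·11 + 23)/6 = 72/6 = 12
te_AV setup = (7 + 4·9 + 11)/6 = 54/6 = 9
te_Stage build = (1 + 4·3 + 5)/6 = 18/6 = 3
te_Marketing push = (3 + 4·5 + 7)/6 = 30/6 = 5
te_Ticketing = (1 + 4·7 + 19)/6 = 48/6 = 8
te_Staff briefing = (2 + 4·4 + 12)/6 = 30/6 = 5

Forward pass:
ES_Venue booking = 0; EF_Venue booking = 14
ES_Vendor contracts = 0; EF_Vendor contracts = 11
ES_Permits = max(EF_Venue booking=14, EF_Vendor contracts=11) = 14; EF_Permits = 14+4 = 18
ES_Catering order = 14; EF_Catering order = 14+12 = 26
ES_AV setup = 11; EF_AV setup = 11+9 = 20
ES_Stage build = max(EF_Venue booking=14, EF_Vendor contracts=11) = 14; EF_Stage build = 14+3 = 17
ES_Marketing push = max(EF_Permits=18, EF_Catering order=26) = 26; EF_Marketing push = 26+5 = 31
ES_Ticketing = 17; EF_Ticketing = 17+8 = 25
ES_Staff briefing = max(EF_Vendor contracts=11, EF_Permits=18, EF_AV setup=20, EF_Marketing push=31, EF_Ticketing=25) = 31; EF_Staff briefing = 31+5 = 36
Expected project duration μ = 36 hours. Critical path: Venue booking → Catering order → Marketing push → Staff briefing.

36 hours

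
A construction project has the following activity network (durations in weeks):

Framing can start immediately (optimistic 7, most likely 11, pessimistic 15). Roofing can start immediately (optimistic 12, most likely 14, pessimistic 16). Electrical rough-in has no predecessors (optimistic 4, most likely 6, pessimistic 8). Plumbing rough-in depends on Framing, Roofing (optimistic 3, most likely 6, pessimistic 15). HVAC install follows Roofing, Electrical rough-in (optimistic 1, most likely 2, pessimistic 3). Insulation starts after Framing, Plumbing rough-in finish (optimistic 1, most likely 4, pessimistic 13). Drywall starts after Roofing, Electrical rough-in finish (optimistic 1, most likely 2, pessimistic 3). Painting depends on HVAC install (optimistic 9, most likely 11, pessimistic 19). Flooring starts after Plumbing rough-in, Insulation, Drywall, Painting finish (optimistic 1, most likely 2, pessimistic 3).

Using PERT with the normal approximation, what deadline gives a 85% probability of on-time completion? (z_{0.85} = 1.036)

te_Framing = (7 + 4·11 + 15)/6 = 66/6 = 11; σ²_Framing = ((15−7)/6)² = 1.778
te_Roofing = (12 + 4·14 + 16)/6 = 84/6 = 14; σ²_Roofing = ((16−12)/6)² = 0.444
te_Electrical rough-in = (4 + 4·6 + 8)/6 = 36/6 = 6; σ²_Electrical rough-in = ((8−4)/6)² = 0.444
te_Plumbing rough-in = (3 + 4·6 + 15)/6 = 42/6 = 7; σ²_Plumbing rough-in = ((15−3)/6)² = 4.000
te_HVAC install = (1 + 4·2 + 3)/6 = 12/6 = 2; σ²_HVAC install = ((3−1)/6)² = 0.111
te_Insulation = (1 + 4·4 + 13)/6 = 30/6 = 5; σ²_Insulation = ((13−1)/6)² = 4.000
te_Drywall = (1 + 4·2 + 3)/6 = 12/6 = 2; σ²_Drywall = ((3−1)/6)² = 0.111
te_Painting = (9 + 4·11 + 19)/6 = 72/6 = 12; σ²_Painting = ((19−9)/6)² = 2.778
te_Flooring = (1 + 4·2 + 3)/6 = 12/6 = 2; σ²_Flooring = ((3−1)/6)² = 0.111

Forward pass:
ES_Framing = 0; EF_Framing = 11
ES_Roofing = 0; EF_Roofing = 14
ES_Electrical rough-in = 0; EF_Electrical rough-in = 6
ES_Plumbing rough-in = max(EF_Framing=11, EF_Roofing=14) = 14; EF_Plumbing rough-in = 14+7 = 21
ES_HVAC install = max(EF_Roofing=14, EF_Electrical rough-in=6) = 14; EF_HVAC install = 14+2 = 16
ES_Insulation = max(EF_Framing=11, EF_Plumbing rough-in=21) = 21; EF_Insulation = 21+5 = 26
ES_Drywall = max(EF_Roofing=14, EF_Electrical rough-in=6) = 14; EF_Drywall = 14+2 = 16
ES_Painting = 16; EF_Painting = 16+12 = 28
ES_Flooring = max(EF_Plumbing rough-in=21, EF_Insulation=26, EF_Drywall=16, EF_Painting=28) = 28; EF_Flooring = 28+2 = 30
Expected project duration μ = 30 weeks. Critical path: Roofing → HVAC install → Painting → Flooring.

Variance along critical path = 0.444 + 0.111 + 2.778 + 0.111 = 3.444; σ = 1.856 weeks.
D = μ + z·σ = 30 + 1.036·1.856 = 31.9 weeks

31.9 weeks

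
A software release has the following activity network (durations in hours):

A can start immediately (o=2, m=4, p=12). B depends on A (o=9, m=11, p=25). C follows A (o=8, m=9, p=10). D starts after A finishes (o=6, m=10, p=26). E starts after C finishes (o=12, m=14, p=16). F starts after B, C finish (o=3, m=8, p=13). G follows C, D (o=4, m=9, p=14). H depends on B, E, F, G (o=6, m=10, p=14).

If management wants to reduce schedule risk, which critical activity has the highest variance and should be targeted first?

A

te_A = (2 + 4·4 + 12)/6 = 30/6 = 5; σ²_A = ((12−2)/6)² = 2.778
te_B = (9 + 4·11 + 25)/6 = 78/6 = 13; σ²_B = ((25−9)/6)² = 7.111
te_C = (8 + 4·9 + 10)/6 = 54/6 = 9; σ²_C = ((10−8)/6)² = 0.111
te_D = (6 + 4·10 + 26)/6 = 72/6 = 12; σ²_D = ((26−6)/6)² = 11.111
te_E = (12 + 4·14 + 16)/6 = 84/6 = 14; σ²_E = ((16−12)/6)² = 0.444
te_F = (3 + 4·8 + 13)/6 = 48/6 = 8; σ²_F = ((13−3)/6)² = 2.778
te_G = (4 + 4·9 + 14)/6 = 54/6 = 9; σ²_G = ((14−4)/6)² = 2.778
te_H = (6 + 4·10 + 14)/6 = 60/6 = 10; σ²_H = ((14−6)/6)² = 1.778

Forward pass:
ES_A = 0; EF_A = 5
ES_B = 5; EF_B = 5+13 = 18
ES_C = 5; EF_C = 5+9 = 14
ES_D = 5; EF_D = 5+12 = 17
ES_E = 14; EF_E = 14+14 = 28
ES_F = max(EF_B=18, EF_C=14) = 18; EF_F = 18+8 = 26
ES_G = max(EF_C=14, EF_D=17) = 17; EF_G = 17+9 = 26
ES_H = max(EF_B=18, EF_E=28, EF_F=26, EF_G=26) = 28; EF_H = 28+10 = 38
Expected project duration μ = 38 hours. Critical path: A → C → E → H.

Variances on critical path: σ²_A=2.778, σ²_C=0.111, σ²_E=0.444, σ²_H=1.778.
Largest is σ²_A = 2.778.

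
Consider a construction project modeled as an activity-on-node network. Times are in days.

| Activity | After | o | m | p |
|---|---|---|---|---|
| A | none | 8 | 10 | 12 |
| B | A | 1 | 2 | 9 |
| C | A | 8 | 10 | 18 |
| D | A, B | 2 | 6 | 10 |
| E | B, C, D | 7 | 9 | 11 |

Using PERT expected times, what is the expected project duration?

te_A = (8 + 4·10 + 12)/6 = 60/6 = 10
te_B = (1 + 4·2 + 9)/6 = 18/6 = 3
te_C = (8 + 4·10 + 18)/6 = 66/6 = 11
te_D = (2 + 4·6 + 10)/6 = 36/6 = 6
te_E = (7 + 4·9 + 11)/6 = 54/6 = 9

Forward pass:
ES_A = 0; EF_A = 10
ES_B = 10; EF_B = 10+3 = 13
ES_C = 10; EF_C = 10+11 = 21
ES_D = max(EF_A=10, EF_B=13) = 13; EF_D = 13+6 = 19
ES_E = max(EF_B=13, EF_C=21, EF_D=19) = 21; EF_E = 21+9 = 30
Expected project duration μ = 30 days. Critical path: A → C → E.

30 days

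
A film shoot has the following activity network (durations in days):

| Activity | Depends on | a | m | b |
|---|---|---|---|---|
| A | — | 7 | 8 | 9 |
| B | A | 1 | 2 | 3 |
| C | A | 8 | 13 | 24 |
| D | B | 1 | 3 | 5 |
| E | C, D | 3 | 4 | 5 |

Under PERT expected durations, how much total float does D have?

te_A = (7 + 4·8 + 9)/6 = 48/6 = 8
te_B = (1 + 4·2 + 3)/6 = 12/6 = 2
te_C = (8 + 4·13 + 24)/6 = 84/6 = 14
te_D = (1 + 4·3 + 5)/6 = 18/6 = 3
te_E = (3 + 4·4 + 5)/6 = 24/6 = 4

Forward pass:
ES_A = 0; EF_A = 8
ES_B = 8; EF_B = 8+2 = 10
ES_C = 8; EF_C = 8+14 = 22
ES_D = 10; EF_D = 10+3 = 13
ES_E = max(EF_C=22, EF_D=13) = 22; EF_E = 22+4 = 26
Expected project duration μ = 26 days. Critical path: A → C → E.

Backward pass:
LF_E = 26; LS_E = 26−4 = 22
LF_D = LS_E = 22; LS_D = 22−3 = 19
LF_C = LS_E = 22; LS_C = 22−14 = 8
LF_B = LS_D = 19; LS_B = 19−2 = 17
LF_A = min(LS_B=17, LS_C=8) = 8; LS_A = 8−8 = 0
Slack_D = LS_D − ES_D = 19 − 10 = 9

9 days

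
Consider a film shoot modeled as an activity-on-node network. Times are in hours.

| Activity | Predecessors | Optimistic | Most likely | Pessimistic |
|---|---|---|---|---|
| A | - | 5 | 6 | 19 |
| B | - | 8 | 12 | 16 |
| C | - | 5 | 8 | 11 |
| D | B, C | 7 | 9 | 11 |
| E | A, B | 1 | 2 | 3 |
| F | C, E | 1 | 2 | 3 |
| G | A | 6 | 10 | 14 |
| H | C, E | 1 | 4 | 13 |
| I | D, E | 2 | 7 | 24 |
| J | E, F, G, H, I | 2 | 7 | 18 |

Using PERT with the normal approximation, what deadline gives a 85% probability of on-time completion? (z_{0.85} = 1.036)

te_A = (5 + 4·6 + 19)/6 = 48/6 = 8; σ²_A = ((19−5)/6)² = 5.444
te_B = (8 + 4·12 + 16)/6 = 72/6 = 12; σ²_B = ((16−8)/6)² = 1.778
te_C = (5 + 4·8 + 11)/6 = 48/6 = 8; σ²_C = ((11−5)/6)² = 1.000
te_D = (7 + 4·9 + 11)/6 = 54/6 = 9; σ²_D = ((11−7)/6)² = 0.444
te_E = (1 + 4·2 + 3)/6 = 12/6 = 2; σ²_E = ((3−1)/6)² = 0.111
te_F = (1 + 4·2 + 3)/6 = 12/6 = 2; σ²_F = ((3−1)/6)² = 0.111
te_G = (6 + 4·10 + 14)/6 = 60/6 = 10; σ²_G = ((14−6)/6)² = 1.778
te_H = (1 + 4·4 + 13)/6 = 30/6 = 5; σ²_H = ((13−1)/6)² = 4.000
te_I = (2 + 4·7 + 24)/6 = 54/6 = 9; σ²_I = ((24−2)/6)² = 13.444
te_J = (2 + 4·7 + 18)/6 = 48/6 = 8; σ²_J = ((18−2)/6)² = 7.111

Forward pass:
ES_A = 0; EF_A = 8
ES_B = 0; EF_B = 12
ES_C = 0; EF_C = 8
ES_D = max(EF_B=12, EF_C=8) = 12; EF_D = 12+9 = 21
ES_E = max(EF_A=8, EF_B=12) = 12; EF_E = 12+2 = 14
ES_F = max(EF_C=8, EF_E=14) = 14; EF_F = 14+2 = 16
ES_G = 8; EF_G = 8+10 = 18
ES_H = max(EF_C=8, EF_E=14) = 14; EF_H = 14+5 = 19
ES_I = max(EF_D=21, EF_E=14) = 21; EF_I = 21+9 = 30
ES_J = max(EF_E=14, EF_F=16, EF_G=18, EF_H=19, EF_I=30) = 30; EF_J = 30+8 = 38
Expected project duration μ = 38 hours. Critical path: B → D → I → J.

Variance along critical path = 1.778 + 0.444 + 13.444 + 7.111 = 22.778; σ = 4.773 hours.
D = μ + z·σ = 38 + 1.036·4.773 = 42.9 hours

42.9 hours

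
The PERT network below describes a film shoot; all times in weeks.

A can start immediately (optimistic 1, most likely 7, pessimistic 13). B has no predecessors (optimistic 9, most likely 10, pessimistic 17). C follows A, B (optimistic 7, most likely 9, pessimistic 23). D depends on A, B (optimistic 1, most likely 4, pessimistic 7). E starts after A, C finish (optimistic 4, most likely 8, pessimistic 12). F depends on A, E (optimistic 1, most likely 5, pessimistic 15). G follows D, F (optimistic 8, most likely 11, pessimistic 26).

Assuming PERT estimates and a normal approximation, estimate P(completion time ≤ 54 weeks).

te_A = (1 + 4·7 + 13)/6 = 42/6 = 7; σ²_A = ((13−1)/6)² = 4.000
te_B = (9 + 4·10 + 17)/6 = 66/6 = 11; σ²_B = ((17−9)/6)² = 1.778
te_C = (7 + 4·9 + 23)/6 = 66/6 = 11; σ²_C = ((23−7)/6)² = 7.111
te_D = (1 + 4·4 + 7)/6 = 24/6 = 4; σ²_D = ((7−1)/6)² = 1.000
te_E = (4 + 4·8 + 12)/6 = 48/6 = 8; σ²_E = ((12−4)/6)² = 1.778
te_F = (1 + 4·5 + 15)/6 = 36/6 = 6; σ²_F = ((15−1)/6)² = 5.444
te_G = (8 + 4·11 + 26)/6 = 78/6 = 13; σ²_G = ((26−8)/6)² = 9.000

Forward pass:
ES_A = 0; EF_A = 7
ES_B = 0; EF_B = 11
ES_C = max(EF_A=7, EF_B=11) = 11; EF_C = 11+11 = 22
ES_D = max(EF_A=7, EF_B=11) = 11; EF_D = 11+4 = 15
ES_E = max(EF_A=7, EF_C=22) = 22; EF_E = 22+8 = 30
ES_F = max(EF_A=7, EF_E=30) = 30; EF_F = 30+6 = 36
ES_G = max(EF_D=15, EF_F=36) = 36; EF_G = 36+13 = 49
Expected project duration μ = 49 weeks. Critical path: B → C → E → F → G.

Variance along critical path = 1.778 + 7.111 + 1.778 + 5.444 + 9.000 = 25.111; σ = √25.111 = 5.011 weeks.
Z = (54 − 49) / 5.011 = 0.998
P(T ≤ 54) = Φ(0.998) ≈ 0.841

0.841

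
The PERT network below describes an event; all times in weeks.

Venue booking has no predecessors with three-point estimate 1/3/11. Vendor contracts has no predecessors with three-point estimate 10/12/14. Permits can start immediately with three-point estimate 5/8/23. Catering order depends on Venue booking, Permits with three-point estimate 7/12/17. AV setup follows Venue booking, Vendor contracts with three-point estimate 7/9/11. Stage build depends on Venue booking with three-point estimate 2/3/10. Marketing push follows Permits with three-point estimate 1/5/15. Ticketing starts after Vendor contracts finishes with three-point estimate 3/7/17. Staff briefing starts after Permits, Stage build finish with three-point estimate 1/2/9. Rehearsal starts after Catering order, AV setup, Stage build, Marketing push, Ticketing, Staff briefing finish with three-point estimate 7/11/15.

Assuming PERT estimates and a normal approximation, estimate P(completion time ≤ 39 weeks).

te_Venue booking = (1 + 4·3 + 11)/6 = 24/6 = 4; σ²_Venue booking = ((11−1)/6)² = 2.778
te_Vendor contracts = (10 + 4·12 + 14)/6 = 72/6 = 12; σ²_Vendor contracts = ((14−10)/6)² = 0.444
te_Permits = (5 + 4·8 + 23)/6 = 60/6 = 10; σ²_Permits = ((23−5)/6)² = 9.000
te_Catering order = (7 + 4·12 + 17)/6 = 72/6 = 12; σ²_Catering order = ((17−7)/6)² = 2.778
te_AV setup = (7 + 4·9 + 11)/6 = 54/6 = 9; σ²_AV setup = ((11−7)/6)² = 0.444
te_Stage build = (2 + 4·3 + 10)/6 = 24/6 = 4; σ²_Stage build = ((10−2)/6)² = 1.778
te_Marketing push = (1 + 4·5 + 15)/6 = 36/6 = 6; σ²_Marketing push = ((15−1)/6)² = 5.444
te_Ticketing = (3 + 4·7 + 17)/6 = 48/6 = 8; σ²_Ticketing = ((17−3)/6)² = 5.444
te_Staff briefing = (1 + 4·2 + 9)/6 = 18/6 = 3; σ²_Staff briefing = ((9−1)/6)² = 1.778
te_Rehearsal = (7 + 4·11 + 15)/6 = 66/6 = 11; σ²_Rehearsal = ((15−7)/6)² = 1.778

Forward pass:
ES_Venue booking = 0; EF_Venue booking = 4
ES_Vendor contracts = 0; EF_Vendor contracts = 12
ES_Permits = 0; EF_Permits = 10
ES_Catering order = max(EF_Venue booking=4, EF_Permits=10) = 10; EF_Catering order = 10+12 = 22
ES_AV setup = max(EF_Venue booking=4, EF_Vendor contracts=12) = 12; EF_AV setup = 12+9 = 21
ES_Stage build = 4; EF_Stage build = 4+4 = 8
ES_Marketing push = 10; EF_Marketing push = 10+6 = 16
ES_Ticketing = 12; EF_Ticketing = 12+8 = 20
ES_Staff briefing = max(EF_Permits=10, EF_Stage build=8) = 10; EF_Staff briefing = 10+3 = 13
ES_Rehearsal = max(EF_Catering order=22, EF_AV setup=21, EF_Stage build=8, EF_Marketing push=16, EF_Ticketing=20, EF_Staff briefing=13) = 22; EF_Rehearsal = 22+11 = 33
Expected project duration μ = 33 weeks. Critical path: Permits → Catering order → Rehearsal.

Variance along critical path = 9.000 + 2.778 + 1.778 = 13.556; σ = √13.556 = 3.682 weeks.
Z = (39 − 33) / 3.682 = 1.630
P(T ≤ 39) = Φ(1.630) ≈ 0.948

0.948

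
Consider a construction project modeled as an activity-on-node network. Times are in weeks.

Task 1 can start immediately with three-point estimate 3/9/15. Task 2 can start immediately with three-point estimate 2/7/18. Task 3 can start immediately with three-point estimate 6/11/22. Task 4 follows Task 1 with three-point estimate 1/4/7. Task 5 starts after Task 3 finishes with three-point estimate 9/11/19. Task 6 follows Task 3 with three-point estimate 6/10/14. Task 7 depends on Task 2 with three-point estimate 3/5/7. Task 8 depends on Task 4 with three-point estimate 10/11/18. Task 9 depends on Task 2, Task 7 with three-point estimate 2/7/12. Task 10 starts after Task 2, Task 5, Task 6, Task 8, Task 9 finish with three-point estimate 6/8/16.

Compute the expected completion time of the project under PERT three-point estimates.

34 weeks

te_Task 1 = (3 + 4·9 + 15)/6 = 54/6 = 9
te_Task 2 = (2 + 4·7 + 18)/6 = 48/6 = 8
te_Task 3 = (6 + 4·11 + 22)/6 = 72/6 = 12
te_Task 4 = (1 + 4·4 + 7)/6 = 24/6 = 4
te_Task 5 = (9 + 4·11 + 19)/6 = 72/6 = 12
te_Task 6 = (6 + 4·10 + 14)/6 = 60/6 = 10
te_Task 7 = (3 + 4·5 + 7)/6 = 30/6 = 5
te_Task 8 = (10 + 4·11 + 18)/6 = 72/6 = 12
te_Task 9 = (2 + 4·7 + 12)/6 = 42/6 = 7
te_Task 10 = (6 + 4·8 + 16)/6 = 54/6 = 9

Forward pass:
ES_Task 1 = 0; EF_Task 1 = 9
ES_Task 2 = 0; EF_Task 2 = 8
ES_Task 3 = 0; EF_Task 3 = 12
ES_Task 4 = 9; EF_Task 4 = 9+4 = 13
ES_Task 5 = 12; EF_Task 5 = 12+12 = 24
ES_Task 6 = 12; EF_Task 6 = 12+10 = 22
ES_Task 7 = 8; EF_Task 7 = 8+5 = 13
ES_Task 8 = 13; EF_Task 8 = 13+12 = 25
ES_Task 9 = max(EF_Task 2=8, EF_Task 7=13) = 13; EF_Task 9 = 13+7 = 20
ES_Task 10 = max(EF_Task 2=8, EF_Task 5=24, EF_Task 6=22, EF_Task 8=25, EF_Task 9=20) = 25; EF_Task 10 = 25+9 = 34
Expected project duration μ = 34 weeks. Critical path: Task 1 → Task 4 → Task 8 → Task 10.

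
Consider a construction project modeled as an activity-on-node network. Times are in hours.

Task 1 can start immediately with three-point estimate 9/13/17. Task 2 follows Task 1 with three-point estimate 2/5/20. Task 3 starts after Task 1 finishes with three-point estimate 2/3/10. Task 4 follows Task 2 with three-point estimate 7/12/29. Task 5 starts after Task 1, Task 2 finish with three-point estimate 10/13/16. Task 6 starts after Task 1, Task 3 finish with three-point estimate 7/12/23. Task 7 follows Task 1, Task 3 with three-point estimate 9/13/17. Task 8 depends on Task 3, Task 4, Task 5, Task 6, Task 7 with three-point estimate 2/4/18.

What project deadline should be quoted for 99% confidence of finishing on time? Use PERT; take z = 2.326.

te_Task 1 = (9 + 4·13 + 17)/6 = 78/6 = 13; σ²_Task 1 = ((17−9)/6)² = 1.778
te_Task 2 = (2 + 4·5 + 20)/6 = 42/6 = 7; σ²_Task 2 = ((20−2)/6)² = 9.000
te_Task 3 = (2 + 4·3 + 10)/6 = 24/6 = 4; σ²_Task 3 = ((10−2)/6)² = 1.778
te_Task 4 = (7 + 4·12 + 29)/6 = 84/6 = 14; σ²_Task 4 = ((29−7)/6)² = 13.444
te_Task 5 = (10 + 4·13 + 16)/6 = 78/6 = 13; σ²_Task 5 = ((16−10)/6)² = 1.000
te_Task 6 = (7 + 4·12 + 23)/6 = 78/6 = 13; σ²_Task 6 = ((23−7)/6)² = 7.111
te_Task 7 = (9 + 4·13 + 17)/6 = 78/6 = 13; σ²_Task 7 = ((17−9)/6)² = 1.778
te_Task 8 = (2 + 4·4 + 18)/6 = 36/6 = 6; σ²_Task 8 = ((18−2)/6)² = 7.111

Forward pass:
ES_Task 1 = 0; EF_Task 1 = 13
ES_Task 2 = 13; EF_Task 2 = 13+7 = 20
ES_Task 3 = 13; EF_Task 3 = 13+4 = 17
ES_Task 4 = 20; EF_Task 4 = 20+14 = 34
ES_Task 5 = max(EF_Task 1=13, EF_Task 2=20) = 20; EF_Task 5 = 20+13 = 33
ES_Task 6 = max(EF_Task 1=13, EF_Task 3=17) = 17; EF_Task 6 = 17+13 = 30
ES_Task 7 = max(EF_Task 1=13, EF_Task 3=17) = 17; EF_Task 7 = 17+13 = 30
ES_Task 8 = max(EF_Task 3=17, EF_Task 4=34, EF_Task 5=33, EF_Task 6=30, EF_Task 7=30) = 34; EF_Task 8 = 34+6 = 40
Expected project duration μ = 40 hours. Critical path: Task 1 → Task 2 → Task 4 → Task 8.

Variance along critical path = 1.778 + 9.000 + 13.444 + 7.111 = 31.333; σ = 5.598 hours.
D = μ + z·σ = 40 + 2.326·5.598 = 53.0 hours

53.0 hours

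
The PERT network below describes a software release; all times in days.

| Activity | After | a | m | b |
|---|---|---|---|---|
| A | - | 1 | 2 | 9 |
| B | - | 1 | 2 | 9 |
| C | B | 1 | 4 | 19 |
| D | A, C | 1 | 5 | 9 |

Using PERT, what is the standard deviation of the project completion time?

te_A = (1 + 4·2 + 9)/6 = 18/6 = 3; σ²_A = ((9−1)/6)² = 1.778
te_B = (1 + 4·2 + 9)/6 = 18/6 = 3; σ²_B = ((9−1)/6)² = 1.778
te_C = (1 + 4·4 + 19)/6 = 36/6 = 6; σ²_C = ((19−1)/6)² = 9.000
te_D = (1 + 4·5 + 9)/6 = 30/6 = 5; σ²_D = ((9−1)/6)² = 1.778

Forward pass:
ES_A = 0; EF_A = 3
ES_B = 0; EF_B = 3
ES_C = 3; EF_C = 3+6 = 9
ES_D = max(EF_A=3, EF_C=9) = 9; EF_D = 9+5 = 14
Expected project duration μ = 14 days. Critical path: B → C → D.

Variance along critical path = 1.778 + 9.000 + 1.778 = 12.556
σ = √12.556 = 3.543 days

3.54 days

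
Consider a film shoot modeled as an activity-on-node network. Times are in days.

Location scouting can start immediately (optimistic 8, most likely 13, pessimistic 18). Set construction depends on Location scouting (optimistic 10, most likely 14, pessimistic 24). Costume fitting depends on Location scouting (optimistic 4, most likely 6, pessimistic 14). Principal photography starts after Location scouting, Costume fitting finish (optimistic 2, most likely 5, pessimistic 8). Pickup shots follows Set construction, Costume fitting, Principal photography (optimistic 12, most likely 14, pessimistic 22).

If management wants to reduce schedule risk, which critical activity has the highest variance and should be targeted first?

te_Location scouting = (8 + 4·13 + 18)/6 = 78/6 = 13; σ²_Location scouting = ((18−8)/6)² = 2.778
te_Set construction = (10 + 4·14 + 24)/6 = 90/6 = 15; σ²_Set construction = ((24−10)/6)² = 5.444
te_Costume fitting = (4 + 4·6 + 14)/6 = 42/6 = 7; σ²_Costume fitting = ((14−4)/6)² = 2.778
te_Principal photography = (2 + 4·5 + 8)/6 = 30/6 = 5; σ²_Principal photography = ((8−2)/6)² = 1.000
te_Pickup shots = (12 + 4·14 + 22)/6 = 90/6 = 15; σ²_Pickup shots = ((22−12)/6)² = 2.778

Forward pass:
ES_Location scouting = 0; EF_Location scouting = 13
ES_Set construction = 13; EF_Set construction = 13+15 = 28
ES_Costume fitting = 13; EF_Costume fitting = 13+7 = 20
ES_Principal photography = max(EF_Location scouting=13, EF_Costume fitting=20) = 20; EF_Principal photography = 20+5 = 25
ES_Pickup shots = max(EF_Set construction=28, EF_Costume fitting=20, EF_Principal photography=25) = 28; EF_Pickup shots = 28+15 = 43
Expected project duration μ = 43 days. Critical path: Location scouting → Set construction → Pickup shots.

Variances on critical path: σ²_Location scouting=2.778, σ²_Set construction=5.444, σ²_Pickup shots=2.778.
Largest is σ²_Set construction = 5.444.

Set construction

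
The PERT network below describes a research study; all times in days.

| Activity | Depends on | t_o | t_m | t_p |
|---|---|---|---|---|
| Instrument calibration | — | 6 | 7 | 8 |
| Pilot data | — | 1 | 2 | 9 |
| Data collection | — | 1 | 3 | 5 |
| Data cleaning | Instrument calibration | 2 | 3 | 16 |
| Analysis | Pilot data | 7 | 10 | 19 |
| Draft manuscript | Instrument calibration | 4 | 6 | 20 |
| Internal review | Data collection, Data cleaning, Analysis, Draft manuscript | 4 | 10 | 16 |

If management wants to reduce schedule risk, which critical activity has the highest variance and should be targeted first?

Draft manuscript

te_Instrument calibration = (6 + 4·7 + 8)/6 = 42/6 = 7; σ²_Instrument calibration = ((8−6)/6)² = 0.111
te_Pilot data = (1 + 4·2 + 9)/6 = 18/6 = 3; σ²_Pilot data = ((9−1)/6)² = 1.778
te_Data collection = (1 + 4·3 + 5)/6 = 18/6 = 3; σ²_Data collection = ((5−1)/6)² = 0.444
te_Data cleaning = (2 + 4·3 + 16)/6 = 30/6 = 5; σ²_Data cleaning = ((16−2)/6)² = 5.444
te_Analysis = (7 + 4·10 + 19)/6 = 66/6 = 11; σ²_Analysis = ((19−7)/6)² = 4.000
te_Draft manuscript = (4 + 4·6 + 20)/6 = 48/6 = 8; σ²_Draft manuscript = ((20−4)/6)² = 7.111
te_Internal review = (4 + 4·10 + 16)/6 = 60/6 = 10; σ²_Internal review = ((16−4)/6)² = 4.000

Forward pass:
ES_Instrument calibration = 0; EF_Instrument calibration = 7
ES_Pilot data = 0; EF_Pilot data = 3
ES_Data collection = 0; EF_Data collection = 3
ES_Data cleaning = 7; EF_Data cleaning = 7+5 = 12
ES_Analysis = 3; EF_Analysis = 3+11 = 14
ES_Draft manuscript = 7; EF_Draft manuscript = 7+8 = 15
ES_Internal review = max(EF_Data collection=3, EF_Data cleaning=12, EF_Analysis=14, EF_Draft manuscript=15) = 15; EF_Internal review = 15+10 = 25
Expected project duration μ = 25 days. Critical path: Instrument calibration → Draft manuscript → Internal review.

Variances on critical path: σ²_Instrument calibration=0.111, σ²_Draft manuscript=7.111, σ²_Internal review=4.000.
Largest is σ²_Draft manuscript = 7.111.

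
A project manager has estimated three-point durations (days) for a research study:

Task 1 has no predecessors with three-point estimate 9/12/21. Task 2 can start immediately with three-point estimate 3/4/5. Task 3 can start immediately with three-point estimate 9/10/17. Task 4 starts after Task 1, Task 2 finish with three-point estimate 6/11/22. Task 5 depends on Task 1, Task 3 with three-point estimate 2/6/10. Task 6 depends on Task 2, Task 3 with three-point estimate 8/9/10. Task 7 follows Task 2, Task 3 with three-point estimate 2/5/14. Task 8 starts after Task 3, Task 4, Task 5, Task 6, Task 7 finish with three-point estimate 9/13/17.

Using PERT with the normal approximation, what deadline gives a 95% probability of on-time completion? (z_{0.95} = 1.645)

43.9 days

te_Task 1 = (9 + 4·12 + 21)/6 = 78/6 = 13; σ²_Task 1 = ((21−9)/6)² = 4.000
te_Task 2 = (3 + 4·4 + 5)/6 = 24/6 = 4; σ²_Task 2 = ((5−3)/6)² = 0.111
te_Task 3 = (9 + 4·10 + 17)/6 = 66/6 = 11; σ²_Task 3 = ((17−9)/6)² = 1.778
te_Task 4 = (6 + 4·11 + 22)/6 = 72/6 = 12; σ²_Task 4 = ((22−6)/6)² = 7.111
te_Task 5 = (2 + 4·6 + 10)/6 = 36/6 = 6; σ²_Task 5 = ((10−2)/6)² = 1.778
te_Task 6 = (8 + 4·9 + 10)/6 = 54/6 = 9; σ²_Task 6 = ((10−8)/6)² = 0.111
te_Task 7 = (2 + 4·5 + 14)/6 = 36/6 = 6; σ²_Task 7 = ((14−2)/6)² = 4.000
te_Task 8 = (9 + 4·13 + 17)/6 = 78/6 = 13; σ²_Task 8 = ((17−9)/6)² = 1.778

Forward pass:
ES_Task 1 = 0; EF_Task 1 = 13
ES_Task 2 = 0; EF_Task 2 = 4
ES_Task 3 = 0; EF_Task 3 = 11
ES_Task 4 = max(EF_Task 1=13, EF_Task 2=4) = 13; EF_Task 4 = 13+12 = 25
ES_Task 5 = max(EF_Task 1=13, EF_Task 3=11) = 13; EF_Task 5 = 13+6 = 19
ES_Task 6 = max(EF_Task 2=4, EF_Task 3=11) = 11; EF_Task 6 = 11+9 = 20
ES_Task 7 = max(EF_Task 2=4, EF_Task 3=11) = 11; EF_Task 7 = 11+6 = 17
ES_Task 8 = max(EF_Task 3=11, EF_Task 4=25, EF_Task 5=19, EF_Task 6=20, EF_Task 7=17) = 25; EF_Task 8 = 25+13 = 38
Expected project duration μ = 38 days. Critical path: Task 1 → Task 4 → Task 8.

Variance along critical path = 4.000 + 7.111 + 1.778 = 12.889; σ = 3.590 days.
D = μ + z·σ = 38 + 1.645·3.590 = 43.9 days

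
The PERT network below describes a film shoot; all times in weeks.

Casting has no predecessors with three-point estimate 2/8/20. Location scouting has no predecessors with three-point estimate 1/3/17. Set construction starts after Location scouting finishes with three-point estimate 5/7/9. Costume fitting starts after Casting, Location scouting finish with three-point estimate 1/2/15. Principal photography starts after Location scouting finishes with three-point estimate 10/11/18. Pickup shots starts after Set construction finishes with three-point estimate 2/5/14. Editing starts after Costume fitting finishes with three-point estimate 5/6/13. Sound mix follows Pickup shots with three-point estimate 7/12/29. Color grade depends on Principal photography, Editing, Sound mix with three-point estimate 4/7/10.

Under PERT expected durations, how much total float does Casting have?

te_Casting = (2 + 4·8 + 20)/6 = 54/6 = 9
te_Location scouting = (1 + 4·3 + 17)/6 = 30/6 = 5
te_Set construction = (5 + 4·7 + 9)/6 = 42/6 = 7
te_Costume fitting = (1 + 4·2 + 15)/6 = 24/6 = 4
te_Principal photography = (10 + 4·11 + 18)/6 = 72/6 = 12
te_Pickup shots = (2 + 4·5 + 14)/6 = 36/6 = 6
te_Editing = (5 + 4·6 + 13)/6 = 42/6 = 7
te_Sound mix = (7 + 4·12 + 29)/6 = 84/6 = 14
te_Color grade = (4 + 4·7 + 10)/6 = 42/6 = 7

Forward pass:
ES_Casting = 0; EF_Casting = 9
ES_Location scouting = 0; EF_Location scouting = 5
ES_Set construction = 5; EF_Set construction = 5+7 = 12
ES_Costume fitting = max(EF_Casting=9, EF_Location scouting=5) = 9; EF_Costume fitting = 9+4 = 13
ES_Principal photography = 5; EF_Principal photography = 5+12 = 17
ES_Pickup shots = 12; EF_Pickup shots = 12+6 = 18
ES_Editing = 13; EF_Editing = 13+7 = 20
ES_Sound mix = 18; EF_Sound mix = 18+14 = 32
ES_Color grade = max(EF_Principal photography=17, EF_Editing=20, EF_Sound mix=32) = 32; EF_Color grade = 32+7 = 39
Expected project duration μ = 39 weeks. Critical path: Location scouting → Set construction → Pickup shots → Sound mix → Color grade.

Backward pass:
LF_Color grade = 39; LS_Color grade = 39−7 = 32
LF_Sound mix = LS_Color grade = 32; LS_Sound mix = 32−14 = 18
LF_Editing = LS_Color grade = 32; LS_Editing = 32−7 = 25
LF_Pickup shots = LS_Sound mix = 18; LS_Pickup shots = 18−6 = 12
LF_Principal photography = LS_Color grade = 32; LS_Principal photography = 32−12 = 20
LF_Costume fitting = LS_Editing = 25; LS_Costume fitting = 25−4 = 21
LF_Set construction = LS_Pickup shots = 12; LS_Set construction = 12−7 = 5
LF_Location scouting = min(LS_Set construction=5, LS_Costume fitting=21, LS_Principal photography=20) = 5; LS_Location scouting = 5−5 = 0
LF_Casting = LS_Costume fitting = 21; LS_Casting = 21−9 = 12
Slack_Casting = LS_Casting − ES_Casting = 12 − 0 = 12

12 weeks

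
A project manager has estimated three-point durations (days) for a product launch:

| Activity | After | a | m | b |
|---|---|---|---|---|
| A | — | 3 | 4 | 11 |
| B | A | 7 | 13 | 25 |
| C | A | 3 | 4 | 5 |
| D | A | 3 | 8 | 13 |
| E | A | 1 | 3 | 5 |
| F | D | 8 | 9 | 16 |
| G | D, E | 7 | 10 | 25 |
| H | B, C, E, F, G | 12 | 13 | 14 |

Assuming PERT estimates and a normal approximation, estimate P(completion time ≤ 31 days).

0.029

te_A = (3 + 4·4 + 11)/6 = 30/6 = 5; σ²_A = ((11−3)/6)² = 1.778
te_B = (7 + 4·13 + 25)/6 = 84/6 = 14; σ²_B = ((25−7)/6)² = 9.000
te_C = (3 + 4·4 + 5)/6 = 24/6 = 4; σ²_C = ((5−3)/6)² = 0.111
te_D = (3 + 4·8 + 13)/6 = 48/6 = 8; σ²_D = ((13−3)/6)² = 2.778
te_E = (1 + 4·3 + 5)/6 = 18/6 = 3; σ²_E = ((5−1)/6)² = 0.444
te_F = (8 + 4·9 + 16)/6 = 60/6 = 10; σ²_F = ((16−8)/6)² = 1.778
te_G = (7 + 4·10 + 25)/6 = 72/6 = 12; σ²_G = ((25−7)/6)² = 9.000
te_H = (12 + 4·13 + 14)/6 = 78/6 = 13; σ²_H = ((14−12)/6)² = 0.111

Forward pass:
ES_A = 0; EF_A = 5
ES_B = 5; EF_B = 5+14 = 19
ES_C = 5; EF_C = 5+4 = 9
ES_D = 5; EF_D = 5+8 = 13
ES_E = 5; EF_E = 5+3 = 8
ES_F = 13; EF_F = 13+10 = 23
ES_G = max(EF_D=13, EF_E=8) = 13; EF_G = 13+12 = 25
ES_H = max(EF_B=19, EF_C=9, EF_E=8, EF_F=23, EF_G=25) = 25; EF_H = 25+13 = 38
Expected project duration μ = 38 days. Critical path: A → D → G → H.

Variance along critical path = 1.778 + 2.778 + 9.000 + 0.111 = 13.667; σ = √13.667 = 3.697 days.
Z = (31 − 38) / 3.697 = -1.894
P(T ≤ 31) = Φ(-1.894) ≈ 0.029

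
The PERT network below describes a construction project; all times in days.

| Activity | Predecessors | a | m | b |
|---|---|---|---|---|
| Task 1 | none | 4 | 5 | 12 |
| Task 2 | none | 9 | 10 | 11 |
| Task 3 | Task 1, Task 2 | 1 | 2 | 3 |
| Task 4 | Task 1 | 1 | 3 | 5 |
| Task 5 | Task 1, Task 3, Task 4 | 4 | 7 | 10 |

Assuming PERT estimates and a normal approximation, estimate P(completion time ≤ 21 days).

te_Task 1 = (4 + 4·5 + 12)/6 = 36/6 = 6; σ²_Task 1 = ((12−4)/6)² = 1.778
te_Task 2 = (9 + 4·10 + 11)/6 = 60/6 = 10; σ²_Task 2 = ((11−9)/6)² = 0.111
te_Task 3 = (1 + 4·2 + 3)/6 = 12/6 = 2; σ²_Task 3 = ((3−1)/6)² = 0.111
te_Task 4 = (1 + 4·3 + 5)/6 = 18/6 = 3; σ²_Task 4 = ((5−1)/6)² = 0.444
te_Task 5 = (4 + 4·7 + 10)/6 = 42/6 = 7; σ²_Task 5 = ((10−4)/6)² = 1.000

Forward pass:
ES_Task 1 = 0; EF_Task 1 = 6
ES_Task 2 = 0; EF_Task 2 = 10
ES_Task 3 = max(EF_Task 1=6, EF_Task 2=10) = 10; EF_Task 3 = 10+2 = 12
ES_Task 4 = 6; EF_Task 4 = 6+3 = 9
ES_Task 5 = max(EF_Task 1=6, EF_Task 3=12, EF_Task 4=9) = 12; EF_Task 5 = 12+7 = 19
Expected project duration μ = 19 days. Critical path: Task 2 → Task 3 → Task 5.

Variance along critical path = 0.111 + 0.111 + 1.000 = 1.222; σ = √1.222 = 1.106 days.
Z = (21 − 19) / 1.106 = 1.809
P(T ≤ 21) = Φ(1.809) ≈ 0.965

0.965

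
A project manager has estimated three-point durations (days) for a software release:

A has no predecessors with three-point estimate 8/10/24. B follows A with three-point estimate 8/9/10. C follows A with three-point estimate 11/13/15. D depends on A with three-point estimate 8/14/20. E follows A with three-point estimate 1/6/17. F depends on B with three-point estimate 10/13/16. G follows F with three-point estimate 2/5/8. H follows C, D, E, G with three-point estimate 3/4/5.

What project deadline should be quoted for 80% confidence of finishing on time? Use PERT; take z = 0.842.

45.6 days

te_A = (8 + 4·10 + 24)/6 = 72/6 = 12; σ²_A = ((24−8)/6)² = 7.111
te_B = (8 + 4·9 + 10)/6 = 54/6 = 9; σ²_B = ((10−8)/6)² = 0.111
te_C = (11 + 4·13 + 15)/6 = 78/6 = 13; σ²_C = ((15−11)/6)² = 0.444
te_D = (8 + 4·14 + 20)/6 = 84/6 = 14; σ²_D = ((20−8)/6)² = 4.000
te_E = (1 + 4·6 + 17)/6 = 42/6 = 7; σ²_E = ((17−1)/6)² = 7.111
te_F = (10 + 4·13 + 16)/6 = 78/6 = 13; σ²_F = ((16−10)/6)² = 1.000
te_G = (2 + 4·5 + 8)/6 = 30/6 = 5; σ²_G = ((8−2)/6)² = 1.000
te_H = (3 + 4·4 + 5)/6 = 24/6 = 4; σ²_H = ((5−3)/6)² = 0.111

Forward pass:
ES_A = 0; EF_A = 12
ES_B = 12; EF_B = 12+9 = 21
ES_C = 12; EF_C = 12+13 = 25
ES_D = 12; EF_D = 12+14 = 26
ES_E = 12; EF_E = 12+7 = 19
ES_F = 21; EF_F = 21+13 = 34
ES_G = 34; EF_G = 34+5 = 39
ES_H = max(EF_C=25, EF_D=26, EF_E=19, EF_G=39) = 39; EF_H = 39+4 = 43
Expected project duration μ = 43 days. Critical path: A → B → F → G → H.

Variance along critical path = 7.111 + 0.111 + 1.000 + 1.000 + 0.111 = 9.333; σ = 3.055 days.
D = μ + z·σ = 43 + 0.842·3.055 = 45.6 days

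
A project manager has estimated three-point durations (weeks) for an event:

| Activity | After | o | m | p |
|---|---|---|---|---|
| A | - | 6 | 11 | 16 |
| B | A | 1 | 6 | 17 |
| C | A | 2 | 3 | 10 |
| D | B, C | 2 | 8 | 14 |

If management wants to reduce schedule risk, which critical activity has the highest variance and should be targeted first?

te_A = (6 + 4·11 + 16)/6 = 66/6 = 11; σ²_A = ((16−6)/6)² = 2.778
te_B = (1 + 4·6 + 17)/6 = 42/6 = 7; σ²_B = ((17−1)/6)² = 7.111
te_C = (2 + 4·3 + 10)/6 = 24/6 = 4; σ²_C = ((10−2)/6)² = 1.778
te_D = (2 + 4·8 + 14)/6 = 48/6 = 8; σ²_D = ((14−2)/6)² = 4.000

Forward pass:
ES_A = 0; EF_A = 11
ES_B = 11; EF_B = 11+7 = 18
ES_C = 11; EF_C = 11+4 = 15
ES_D = max(EF_B=18, EF_C=15) = 18; EF_D = 18+8 = 26
Expected project duration μ = 26 weeks. Critical path: A → B → D.

Variances on critical path: σ²_A=2.778, σ²_B=7.111, σ²_D=4.000.
Largest is σ²_B = 7.111.

B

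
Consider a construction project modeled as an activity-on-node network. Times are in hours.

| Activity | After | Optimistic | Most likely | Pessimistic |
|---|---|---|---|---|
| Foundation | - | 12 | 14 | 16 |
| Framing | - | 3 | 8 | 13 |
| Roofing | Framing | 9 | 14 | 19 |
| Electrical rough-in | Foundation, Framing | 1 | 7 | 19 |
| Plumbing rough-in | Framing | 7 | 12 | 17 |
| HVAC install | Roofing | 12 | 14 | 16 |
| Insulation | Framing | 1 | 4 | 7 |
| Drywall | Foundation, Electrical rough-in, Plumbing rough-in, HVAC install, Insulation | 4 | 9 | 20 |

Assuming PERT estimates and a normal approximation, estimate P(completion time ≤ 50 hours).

te_Foundation = (12 + 4·14 + 16)/6 = 84/6 = 14; σ²_Foundation = ((16−12)/6)² = 0.444
te_Framing = (3 + 4·8 + 13)/6 = 48/6 = 8; σ²_Framing = ((13−3)/6)² = 2.778
te_Roofing = (9 + 4·14 + 19)/6 = 84/6 = 14; σ²_Roofing = ((19−9)/6)² = 2.778
te_Electrical rough-in = (1 + 4·7 + 19)/6 = 48/6 = 8; σ²_Electrical rough-in = ((19−1)/6)² = 9.000
te_Plumbing rough-in = (7 + 4·12 + 17)/6 = 72/6 = 12; σ²_Plumbing rough-in = ((17−7)/6)² = 2.778
te_HVAC install = (12 + 4·14 + 16)/6 = 84/6 = 14; σ²_HVAC install = ((16−12)/6)² = 0.444
te_Insulation = (1 + 4·4 + 7)/6 = 24/6 = 4; σ²_Insulation = ((7−1)/6)² = 1.000
te_Drywall = (4 + 4·9 + 20)/6 = 60/6 = 10; σ²_Drywall = ((20−4)/6)² = 7.111

Forward pass:
ES_Foundation = 0; EF_Foundation = 14
ES_Framing = 0; EF_Framing = 8
ES_Roofing = 8; EF_Roofing = 8+14 = 22
ES_Electrical rough-in = max(EF_Foundation=14, EF_Framing=8) = 14; EF_Electrical rough-in = 14+8 = 22
ES_Plumbing rough-in = 8; EF_Plumbing rough-in = 8+12 = 20
ES_HVAC install = 22; EF_HVAC install = 22+14 = 36
ES_Insulation = 8; EF_Insulation = 8+4 = 12
ES_Drywall = max(EF_Foundation=14, EF_Electrical rough-in=22, EF_Plumbing rough-in=20, EF_HVAC install=36, EF_Insulation=12) = 36; EF_Drywall = 36+10 = 46
Expected project duration μ = 46 hours. Critical path: Framing → Roofing → HVAC install → Drywall.

Variance along critical path = 2.778 + 2.778 + 0.444 + 7.111 = 13.111; σ = √13.111 = 3.621 hours.
Z = (50 − 46) / 3.621 = 1.105
P(T ≤ 50) = Φ(1.105) ≈ 0.865

0.865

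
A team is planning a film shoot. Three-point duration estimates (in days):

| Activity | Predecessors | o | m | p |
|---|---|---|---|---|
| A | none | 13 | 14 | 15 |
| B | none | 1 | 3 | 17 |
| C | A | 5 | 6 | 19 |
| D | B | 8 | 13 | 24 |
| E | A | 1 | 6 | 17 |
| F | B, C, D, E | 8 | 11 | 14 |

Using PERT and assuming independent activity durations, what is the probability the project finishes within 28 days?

0.025

te_A = (13 + 4·14 + 15)/6 = 84/6 = 14; σ²_A = ((15−13)/6)² = 0.111
te_B = (1 + 4·3 + 17)/6 = 30/6 = 5; σ²_B = ((17−1)/6)² = 7.111
te_C = (5 + 4·6 + 19)/6 = 48/6 = 8; σ²_C = ((19−5)/6)² = 5.444
te_D = (8 + 4·13 + 24)/6 = 84/6 = 14; σ²_D = ((24−8)/6)² = 7.111
te_E = (1 + 4·6 + 17)/6 = 42/6 = 7; σ²_E = ((17−1)/6)² = 7.111
te_F = (8 + 4·11 + 14)/6 = 66/6 = 11; σ²_F = ((14−8)/6)² = 1.000

Forward pass:
ES_A = 0; EF_A = 14
ES_B = 0; EF_B = 5
ES_C = 14; EF_C = 14+8 = 22
ES_D = 5; EF_D = 5+14 = 19
ES_E = 14; EF_E = 14+7 = 21
ES_F = max(EF_B=5, EF_C=22, EF_D=19, EF_E=21) = 22; EF_F = 22+11 = 33
Expected project duration μ = 33 days. Critical path: A → C → F.

Variance along critical path = 0.111 + 5.444 + 1.000 = 6.556; σ = √6.556 = 2.560 days.
Z = (28 − 33) / 2.560 = -1.953
P(T ≤ 28) = Φ(-1.953) ≈ 0.025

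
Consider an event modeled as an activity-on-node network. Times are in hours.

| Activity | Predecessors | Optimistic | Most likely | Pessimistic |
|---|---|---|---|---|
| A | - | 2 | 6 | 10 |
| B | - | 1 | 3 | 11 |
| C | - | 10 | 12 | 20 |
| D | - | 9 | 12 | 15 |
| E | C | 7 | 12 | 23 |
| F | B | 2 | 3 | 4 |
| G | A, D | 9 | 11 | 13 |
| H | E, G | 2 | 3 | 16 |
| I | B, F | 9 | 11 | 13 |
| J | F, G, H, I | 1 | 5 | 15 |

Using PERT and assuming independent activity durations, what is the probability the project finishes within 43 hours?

te_A = (2 + 4·6 + 10)/6 = 36/6 = 6; σ²_A = ((10−2)/6)² = 1.778
te_B = (1 + 4·3 + 11)/6 = 24/6 = 4; σ²_B = ((11−1)/6)² = 2.778
te_C = (10 + 4·12 + 20)/6 = 78/6 = 13; σ²_C = ((20−10)/6)² = 2.778
te_D = (9 + 4·12 + 15)/6 = 72/6 = 12; σ²_D = ((15−9)/6)² = 1.000
te_E = (7 + 4·12 + 23)/6 = 78/6 = 13; σ²_E = ((23−7)/6)² = 7.111
te_F = (2 + 4·3 + 4)/6 = 18/6 = 3; σ²_F = ((4−2)/6)² = 0.111
te_G = (9 + 4·11 + 13)/6 = 66/6 = 11; σ²_G = ((13−9)/6)² = 0.444
te_H = (2 + 4·3 + 16)/6 = 30/6 = 5; σ²_H = ((16−2)/6)² = 5.444
te_I = (9 + 4·11 + 13)/6 = 66/6 = 11; σ²_I = ((13−9)/6)² = 0.444
te_J = (1 + 4·5 + 15)/6 = 36/6 = 6; σ²_J = ((15−1)/6)² = 5.444

Forward pass:
ES_A = 0; EF_A = 6
ES_B = 0; EF_B = 4
ES_C = 0; EF_C = 13
ES_D = 0; EF_D = 12
ES_E = 13; EF_E = 13+13 = 26
ES_F = 4; EF_F = 4+3 = 7
ES_G = max(EF_A=6, EF_D=12) = 12; EF_G = 12+11 = 23
ES_H = max(EF_E=26, EF_G=23) = 26; EF_H = 26+5 = 31
ES_I = max(EF_B=4, EF_F=7) = 7; EF_I = 7+11 = 18
ES_J = max(EF_F=7, EF_G=23, EF_H=31, EF_I=18) = 31; EF_J = 31+6 = 37
Expected project duration μ = 37 hours. Critical path: C → E → H → J.

Variance along critical path = 2.778 + 7.111 + 5.444 + 5.444 = 20.778; σ = √20.778 = 4.558 hours.
Z = (43 − 37) / 4.558 = 1.316
P(T ≤ 43) = Φ(1.316) ≈ 0.906

0.906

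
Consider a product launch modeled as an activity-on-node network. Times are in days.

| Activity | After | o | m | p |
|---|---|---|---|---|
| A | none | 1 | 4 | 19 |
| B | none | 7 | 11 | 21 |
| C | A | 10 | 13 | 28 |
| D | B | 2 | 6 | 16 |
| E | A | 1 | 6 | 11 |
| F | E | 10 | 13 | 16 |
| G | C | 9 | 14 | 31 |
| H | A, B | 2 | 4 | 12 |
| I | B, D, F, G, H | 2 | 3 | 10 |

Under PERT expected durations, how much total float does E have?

te_A = (1 + 4·4 + 19)/6 = 36/6 = 6
te_B = (7 + 4·11 + 21)/6 = 72/6 = 12
te_C = (10 + 4·13 + 28)/6 = 90/6 = 15
te_D = (2 + 4·6 + 16)/6 = 42/6 = 7
te_E = (1 + 4·6 + 11)/6 = 36/6 = 6
te_F = (10 + 4·13 + 16)/6 = 78/6 = 13
te_G = (9 + 4·14 + 31)/6 = 96/6 = 16
te_H = (2 + 4·4 + 12)/6 = 30/6 = 5
te_I = (2 + 4·3 + 10)/6 = 24/6 = 4

Forward pass:
ES_A = 0; EF_A = 6
ES_B = 0; EF_B = 12
ES_C = 6; EF_C = 6+15 = 21
ES_D = 12; EF_D = 12+7 = 19
ES_E = 6; EF_E = 6+6 = 12
ES_F = 12; EF_F = 12+13 = 25
ES_G = 21; EF_G = 21+16 = 37
ES_H = max(EF_A=6, EF_B=12) = 12; EF_H = 12+5 = 17
ES_I = max(EF_B=12, EF_D=19, EF_F=25, EF_G=37, EF_H=17) = 37; EF_I = 37+4 = 41
Expected project duration μ = 41 days. Critical path: A → C → G → I.

Backward pass:
LF_I = 41; LS_I = 41−4 = 37
LF_H = LS_I = 37; LS_H = 37−5 = 32
LF_G = LS_I = 37; LS_G = 37−16 = 21
LF_F = LS_I = 37; LS_F = 37−13 = 24
LF_E = LS_F = 24; LS_E = 24−6 = 18
LF_D = LS_I = 37; LS_D = 37−7 = 30
LF_C = LS_G = 21; LS_C = 21−15 = 6
LF_B = min(LS_D=30, LS_H=32, LS_I=37) = 30; LS_B = 30−12 = 18
LF_A = min(LS_C=6, LS_E=18, LS_H=32) = 6; LS_A = 6−6 = 0
Slack_E = LS_E − ES_E = 18 − 6 = 12

12 days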